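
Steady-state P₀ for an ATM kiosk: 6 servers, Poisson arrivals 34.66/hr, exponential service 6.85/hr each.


a = λ/μ = 34.66/6.85 = 5.0599; ρ = a/c = 0.8433
Σ_{k=0}^{5} a^k/k! (terms k=0..5) = 1.00000 + 5.05985 + 12.80106 + 21.59050 + 27.31120 + 27.63813 = 95.40074
Tail: a^6/(6!(1−ρ)) = 16781.38964/(720·0.1567) = 148.74808
P₀ = 1/(95.40074 + 148.74808) = 1/244.14883 = 0.004096

Final: 0.004096


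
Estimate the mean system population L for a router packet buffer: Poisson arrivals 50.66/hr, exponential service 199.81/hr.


ρ = λ/μ = 50.66/199.81 = 0.2535
L = ρ/(1−ρ) = 0.2535/(1 − 0.2535) = 0.2535/0.7465 = 0.3397

Final: 0.3397


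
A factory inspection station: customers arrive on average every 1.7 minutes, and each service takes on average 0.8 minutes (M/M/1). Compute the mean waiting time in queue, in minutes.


λ = 60/1.7 = 35.2941 /hr
μ = 60/0.8 = 75.0000 /hr
ρ = λ/μ = 35.2941/75.0000 = 0.4706
Wq = ρ/(μ−λ) = 0.4706/(75.0000−35.2941) = 0.01185 hr
In minutes: 0.01185·60 = 0.7111 min

Final: 0.7111 min


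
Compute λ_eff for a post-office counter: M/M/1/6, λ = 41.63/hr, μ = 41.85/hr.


ρ = 0.9947; P_K = (1−ρ)ρ^6/(1−ρ^7) = 0.140608
λ_eff = λ(1 − P_K) = 41.63·(1 − 0.140608) = 41.63·0.859392 = 35.7765 /hr

Final: 35.7765 /hr


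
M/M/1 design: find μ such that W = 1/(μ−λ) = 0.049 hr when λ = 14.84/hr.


W = 1/(μ−λ) ⇒ μ − λ = 1/W = 1/0.049 = 20.4082
μ = λ + 1/W = 14.84 + 20.4082 = 35.2482 per hr

Final: 35.2482 /hr


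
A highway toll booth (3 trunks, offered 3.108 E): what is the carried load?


B(3,3.108) = 0.358906 (Erlang-B)
Carried load = a(1 − B) = 3.108·(1 − 0.358906) = 3.108·0.641094 = 1.9925 E

Final: 1.9925 Erlangs


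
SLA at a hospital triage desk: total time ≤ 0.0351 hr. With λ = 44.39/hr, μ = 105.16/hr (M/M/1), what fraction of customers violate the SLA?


W ~ Exponential(μ−λ) for M/M/1.
μ − λ = 105.16 − 44.39 = 60.7700
P(W > t) = e^{−(μ−λ)t} = e^{−2.1330} = 0.118478

Final: 0.118478


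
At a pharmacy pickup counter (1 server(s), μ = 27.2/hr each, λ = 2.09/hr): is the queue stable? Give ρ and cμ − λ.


Total capacity cμ = 1·27.2 = 27.20/hr
ρ = λ/(cμ) = 2.09/27.20 = 0.07684
Stable ⇔ ρ < 1: YES
Spare capacity = cμ − λ = 27.20 − 2.09 = 25.11/hr

Final: ρ = 0.07684; stable; margin = 25.11/hr


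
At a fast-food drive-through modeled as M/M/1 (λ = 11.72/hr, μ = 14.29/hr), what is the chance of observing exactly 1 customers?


ρ = 11.72/14.29 = 0.8202
P_n = (1−ρ)·ρ^n = (1 − 0.8202)·0.8202^1 = 0.1798·0.820154 = 0.147501

Final: 0.147501


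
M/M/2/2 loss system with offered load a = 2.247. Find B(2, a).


B(c,a) = (a^c/c!) / Σ_{k=0}^{c} a^k/k!
a^2/2! = 2.524504
Σ terms (k=0..2): 1.00000 + 2.24700 + 2.52450 = 5.771504
B = 2.524504/5.771504 = 0.437408

Final: 0.437408


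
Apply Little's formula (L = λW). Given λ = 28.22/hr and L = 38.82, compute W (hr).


W = L/λ = 38.82/28.22 = 1.3756 hr

Final: 1.3756 hr


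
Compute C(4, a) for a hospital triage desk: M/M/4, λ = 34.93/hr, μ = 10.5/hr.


a = λ/μ = 3.3267; ρ = a/4 = 0.8317
P₀ = 0.021593 (from M/M/c formula)
C(c,a) = [a^c/(c!(1−ρ))]·P₀ = [122.47209/(24·0.1683)]·0.021593
= 30.31487·0.021593 = 0.654597

Final: 0.654597


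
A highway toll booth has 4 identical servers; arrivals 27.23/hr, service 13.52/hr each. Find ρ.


ρ = λ/(cμ) = 27.23/(4·13.52) = 27.23/54.08 = 0.5035

Final: 0.5035


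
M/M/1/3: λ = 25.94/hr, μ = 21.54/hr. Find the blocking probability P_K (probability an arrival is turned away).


ρ = λ/μ = 25.94/21.54 = 1.2043
P_K = (1−ρ)ρ^K/(1−ρ^(K+1)) = (-0.2043·1.746517)/(1 − 2.103280)
= -0.356763/-1.103280 = 0.323366

Final: 0.323366


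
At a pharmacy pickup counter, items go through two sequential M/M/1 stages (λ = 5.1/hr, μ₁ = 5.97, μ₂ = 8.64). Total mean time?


Each node sees arrival rate λ = 5.1/hr (tandem ⇒ throughput preserved).
W₁ = 1/(μ₁−λ) = 1/(5.97−5.1) = 1.14943 hr
W₂ = 1/(μ₂−λ) = 1/(8.64−5.1) = 0.28249 hr
W_total = W₁ + W₂ = 1.14943 + 0.28249 = 1.43191 hr

Final: 1.43191 hr


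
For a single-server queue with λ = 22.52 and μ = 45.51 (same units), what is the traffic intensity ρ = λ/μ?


ρ = λ/μ = 22.52/45.51 = 0.4948

Final: 0.4948


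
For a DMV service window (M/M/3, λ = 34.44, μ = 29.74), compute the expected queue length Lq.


a = λ/μ = 1.1580; ρ = a/3 = 0.3860
P₀ = 0.307681
Lq = P₀·a^c·ρ / (c!·(1−ρ)²) = 0.307681·1.55298·0.3860/(6·0.37698)
= 0.08155

Final: 0.08155


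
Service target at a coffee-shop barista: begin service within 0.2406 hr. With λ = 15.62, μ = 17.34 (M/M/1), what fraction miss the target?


ρ = 15.62/17.34 = 0.9008
P(Wq > t) = ρ·e^{−(μ−λ)t} = 0.9008·e^{−0.4138}
= 0.9008·0.661112 = 0.595535

Final: 0.595535


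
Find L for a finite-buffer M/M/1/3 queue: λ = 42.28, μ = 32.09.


ρ = 42.28/32.09 = 1.3175
L = ρ[1 − (K+1)ρ^K + Kρ^(K+1)] / [(1−ρ)(1−ρ^(K+1))]
Numerator: 1.3175·(1 − 4·2.287156 + 3·3.013430) = 1.174808
Denominator: (-0.3175)·(-2.013430) = 0.639353
L = 1.174808/0.639353 = 1.8375

Final: 1.8375


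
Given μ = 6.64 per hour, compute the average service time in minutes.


Mean service time = 1/μ = 1/6.64 hour = 0.15060 hour
In minutes: 0.15060 × 60 = 9.0361 min

Final: 9.0361 min


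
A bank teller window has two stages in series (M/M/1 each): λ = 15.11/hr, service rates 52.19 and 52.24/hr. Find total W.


Each node sees arrival rate λ = 15.11/hr (tandem ⇒ throughput preserved).
W₁ = 1/(μ₁−λ) = 1/(52.19−15.11) = 0.02697 hr
W₂ = 1/(μ₂−λ) = 1/(52.24−15.11) = 0.02693 hr
W_total = W₁ + W₂ = 0.02697 + 0.02693 = 0.05390 hr

Final: 0.05390 hr


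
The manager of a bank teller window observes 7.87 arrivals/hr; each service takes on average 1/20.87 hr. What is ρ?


ρ = λ/μ = 7.87/20.87 = 0.3771

Final: 0.3771


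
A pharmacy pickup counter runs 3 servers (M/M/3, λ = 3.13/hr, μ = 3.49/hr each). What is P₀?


a = λ/μ = 3.13/3.49 = 0.8968; ρ = a/c = 0.2989
Σ_{k=0}^{2} a^k/k! (terms k=0..2) = 1.00000 + 0.89685 + 0.40217 = 2.29902
Tail: a^3/(3!(1−ρ)) = 0.72137/(6·0.7011) = 0.17150
P₀ = 1/(2.29902 + 0.17150) = 1/2.47051 = 0.404774

Final: 0.404774


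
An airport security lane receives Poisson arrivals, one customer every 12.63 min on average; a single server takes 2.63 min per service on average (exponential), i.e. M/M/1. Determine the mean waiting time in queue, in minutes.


λ = 60/12.63 = 4.7506 /hr
μ = 60/2.63 = 22.8137 /hr
ρ = λ/μ = 4.7506/22.8137 = 0.2082
Wq = ρ/(μ−λ) = 0.2082/(22.8137−4.7506) = 0.01153 hr
In minutes: 0.01153·60 = 0.6917 min

Final: 0.6917 min


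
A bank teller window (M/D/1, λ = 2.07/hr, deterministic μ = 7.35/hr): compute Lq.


ρ = 2.07/7.35 = 0.2816
M/D/1: Lq = ρ²/(2(1−ρ)) = 0.07932/(2·0.7184) = 0.05521

Final: 0.05521


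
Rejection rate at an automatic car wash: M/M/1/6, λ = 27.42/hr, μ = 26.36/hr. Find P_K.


ρ = λ/μ = 27.42/26.36 = 1.0402
P_K = (1−ρ)ρ^K/(1−ρ^(K+1)) = (-0.04021·1.266871)/(1 − 1.317815)
= -0.050944/-0.317815 = 0.160295

Final: 0.160295


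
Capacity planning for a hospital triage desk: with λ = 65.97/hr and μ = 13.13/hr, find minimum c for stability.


Stability requires cμ > λ ⇔ c > λ/μ.
λ/μ = 65.97/13.13 = 5.0244
Minimum integer c = ⌊5.0244⌋ + 1 = 6
Check: 6·13.13 = 78.78 > 65.97, while 5·13.13 = 65.65 ≤ 65.97

Final: 6 servers


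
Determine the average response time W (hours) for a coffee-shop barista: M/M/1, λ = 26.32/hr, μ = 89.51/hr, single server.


W = 1/(μ−λ) = 1/(89.51 − 26.32) = 1/63.19 = 0.01583 hr

Final: 0.01583 hr


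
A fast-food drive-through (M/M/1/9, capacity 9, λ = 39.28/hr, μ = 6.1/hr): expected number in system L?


ρ = 39.28/6.1 = 6.4393
L = ρ[1 − (K+1)ρ^K + Kρ^(K+1)] / [(1−ρ)(1−ρ^(K+1))]
Numerator: 6.4393·(1 − 10·19035960.586762 + 9·122579103.581638) = 5878170396.554240
Denominator: (-5.4393)·(-122579102.581638) = 666749938.304715
L = 5878170396.554240/666749938.304715 = 8.8162

Final: 8.8162


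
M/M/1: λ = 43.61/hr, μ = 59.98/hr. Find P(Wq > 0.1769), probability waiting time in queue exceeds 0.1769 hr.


ρ = 43.61/59.98 = 0.7271
P(Wq > t) = ρ·e^{−(μ−λ)t} = 0.7271·e^{−2.8959}
= 0.7271·0.055252 = 0.040172

Final: 0.040172


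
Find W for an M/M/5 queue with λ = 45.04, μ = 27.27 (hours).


a = 1.6516; ρ = 0.3303; P₀ = 0.191223
Lq = P₀·a^c·ρ/(c!(1−ρ)²) = 0.01443
Wq = Lq/λ = 0.01443/45.04 = 0.0003203 hr
W = Wq + 1/μ = 0.0003203 + 0.03667 = 0.03699 hr

Final: 0.03699 hr


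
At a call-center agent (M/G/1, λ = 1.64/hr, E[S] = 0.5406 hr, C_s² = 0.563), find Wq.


ρ = λ·E[S] = 1.64·0.5406 = 0.8866
E[S²] = E[S]²(1+C_s²) = 0.5406²·(1+0.563) = 0.456784
Wq = λ·E[S²]/(2(1−ρ)) = 1.64·0.456784/(2·0.1134) = 3.30256 hr

Final: 3.30256 hr


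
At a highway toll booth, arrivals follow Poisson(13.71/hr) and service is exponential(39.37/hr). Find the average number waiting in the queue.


ρ = 13.71/39.37 = 0.3482
Lq = ρ²/(1−ρ) = 0.1213/0.6518 = 0.1861

Final: 0.1861


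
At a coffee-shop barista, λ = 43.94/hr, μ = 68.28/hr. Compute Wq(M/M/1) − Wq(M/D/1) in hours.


ρ = 43.94/68.28 = 0.6435
Wq(M/M/1) = ρ/(μ−λ) = 0.6435/24.34 = 0.02644 hr
Wq(M/D/1) = ρ/(2(μ−λ)) = 0.01322 hr
Savings = 0.02644 − 0.01322 = 0.01322 hr

Final: 0.01322 hr


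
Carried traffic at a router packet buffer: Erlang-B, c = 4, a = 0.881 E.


B(4,0.881) = 0.010423 (Erlang-B)
Carried load = a(1 − B) = 0.881·(1 − 0.010423) = 0.881·0.989577 = 0.8718 E

Final: 0.8718 Erlangs


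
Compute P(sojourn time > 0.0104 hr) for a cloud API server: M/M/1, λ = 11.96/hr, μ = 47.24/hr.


W ~ Exponential(μ−λ) for M/M/1.
μ − λ = 47.24 − 11.96 = 35.2800
P(W > t) = e^{−(μ−λ)t} = e^{−0.3669} = 0.692871

Final: 0.692871


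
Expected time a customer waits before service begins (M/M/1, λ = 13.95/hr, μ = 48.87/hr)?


ρ = 13.95/48.87 = 0.2855
Wq = ρ/(μ−λ) = 0.2855/(48.87 − 13.95) = 0.2855/34.92 = 0.008174 hr

Final: 0.008174 hr


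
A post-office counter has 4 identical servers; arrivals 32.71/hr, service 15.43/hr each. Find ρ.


ρ = λ/(cμ) = 32.71/(4·15.43) = 32.71/61.72 = 0.5300

Final: 0.5300


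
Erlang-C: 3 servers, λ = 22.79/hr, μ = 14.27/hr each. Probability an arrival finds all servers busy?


a = λ/μ = 1.5971; ρ = a/3 = 0.5324
P₀ = 0.187825 (from M/M/c formula)
C(c,a) = [a^c/(c!(1−ρ))]·P₀ = [4.07344/(6·0.4676)]·0.187825
= 1.45175·0.187825 = 0.272675

Final: 0.272675


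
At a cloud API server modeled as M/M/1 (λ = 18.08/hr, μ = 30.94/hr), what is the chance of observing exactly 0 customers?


ρ = 18.08/30.94 = 0.5844
P_n = (1−ρ)·ρ^n = (1 − 0.5844)·0.5844^0 = 0.4156·1.000000 = 0.415643

Final: 0.415643


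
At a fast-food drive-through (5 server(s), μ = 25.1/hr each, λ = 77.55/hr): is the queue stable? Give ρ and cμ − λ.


Total capacity cμ = 5·25.1 = 125.50/hr
ρ = λ/(cμ) = 77.55/125.50 = 0.6179
Stable ⇔ ρ < 1: YES
Spare capacity = cμ − λ = 125.50 − 77.55 = 47.95/hr

Final: ρ = 0.6179; stable; margin = 47.95/hr


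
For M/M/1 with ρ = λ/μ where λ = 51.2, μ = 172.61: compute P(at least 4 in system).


ρ = 51.2/172.61 = 0.2966
P(N ≥ n) = ρ^n = 0.2966^4 = 0.007741

Final: 0.007741


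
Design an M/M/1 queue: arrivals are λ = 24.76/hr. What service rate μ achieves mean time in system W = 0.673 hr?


W = 1/(μ−λ) ⇒ μ − λ = 1/W = 1/0.673 = 1.4859
μ = λ + 1/W = 24.76 + 1.4859 = 26.2459 per hr

Final: 26.2459 /hr


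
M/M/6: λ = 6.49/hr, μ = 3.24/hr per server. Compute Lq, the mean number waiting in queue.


a = λ/μ = 2.0031; ρ = a/6 = 0.3338
P₀ = 0.134717
Lq = P₀·a^c·ρ / (c!·(1−ρ)²) = 0.134717·64.59488·0.3338/(720·0.44376)
= 0.009093

Final: 0.009093


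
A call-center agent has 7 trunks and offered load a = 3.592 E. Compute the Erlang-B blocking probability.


B(c,a) = (a^c/c!) / Σ_{k=0}^{c} a^k/k!
a^7/7! = 1.530819
Σ terms (k=0..7): 1.00000 + 3.59200 + 6.45123 + 7.72428 + 6.93640 + 4.98311 + 2.98322 + 1.53082 = 35.201055
B = 1.530819/35.201055 = 0.043488

Final: 0.043488


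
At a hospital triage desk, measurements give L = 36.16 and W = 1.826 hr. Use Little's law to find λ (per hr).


λ = L/W = 36.16/1.826 = 19.8028 /hr

Final: 19.8028 /hr


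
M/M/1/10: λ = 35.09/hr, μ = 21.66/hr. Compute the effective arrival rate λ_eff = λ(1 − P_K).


ρ = 1.6200; P_K = (1−ρ)ρ^10/(1−ρ^11) = 0.384637
λ_eff = λ(1 − P_K) = 35.09·(1 − 0.384637) = 35.09·0.615363 = 21.5931 /hr

Final: 21.5931 /hr


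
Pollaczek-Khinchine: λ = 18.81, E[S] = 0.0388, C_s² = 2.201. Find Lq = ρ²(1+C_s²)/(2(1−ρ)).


ρ = λ·E[S] = 18.81·0.0388 = 0.7298
Lq = ρ²(1+C_s²)/(2(1−ρ)) = 0.5326·(1+2.201)/(2·0.2702)
= 0.5326·3.2010/0.5403 = 3.15541

Final: 3.15541


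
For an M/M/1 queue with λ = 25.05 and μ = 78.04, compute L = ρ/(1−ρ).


ρ = λ/μ = 25.05/78.04 = 0.3210
L = ρ/(1−ρ) = 0.3210/(1 − 0.3210) = 0.3210/0.6790 = 0.4727

Final: 0.4727


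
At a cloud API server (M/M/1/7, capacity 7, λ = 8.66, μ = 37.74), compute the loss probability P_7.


ρ = λ/μ = 8.66/37.74 = 0.2295
P_K = (1−ρ)ρ^K/(1−ρ^(K+1)) = (0.7705·0.00003350)/(1 − 0.000007686)
= 0.00002581/0.999992 = 0.00002581

Final: 0.00002581


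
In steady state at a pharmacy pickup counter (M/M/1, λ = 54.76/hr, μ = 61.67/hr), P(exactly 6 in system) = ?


ρ = 54.76/61.67 = 0.8880
P_n = (1−ρ)·ρ^n = (1 − 0.8880)·0.8880^6 = 0.1120·0.490159 = 0.054921

Final: 0.054921


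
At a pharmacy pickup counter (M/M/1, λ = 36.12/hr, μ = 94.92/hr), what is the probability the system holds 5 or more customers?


ρ = 36.12/94.92 = 0.3805
P(N ≥ n) = ρ^n = 0.3805^5 = 0.007979

Final: 0.007979


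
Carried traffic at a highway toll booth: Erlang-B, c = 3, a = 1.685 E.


B(3,1.685) = 0.162659 (Erlang-B)
Carried load = a(1 − B) = 1.685·(1 − 0.162659) = 1.685·0.837341 = 1.4109 E

Final: 1.4109 Erlangs


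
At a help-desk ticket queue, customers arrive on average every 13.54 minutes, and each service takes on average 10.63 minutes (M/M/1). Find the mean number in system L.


λ = 60/13.54 = 4.4313 /hr
μ = 60/10.63 = 5.6444 /hr
ρ = λ/μ = 4.4313/5.6444 = 0.7851
L = ρ/(1−ρ) = 0.7851/0.2149 = 3.6529

Final: 3.6529


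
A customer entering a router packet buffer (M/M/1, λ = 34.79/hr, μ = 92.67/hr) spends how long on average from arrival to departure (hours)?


W = 1/(μ−λ) = 1/(92.67 − 34.79) = 1/57.88 = 0.01728 hr

Final: 0.01728 hr


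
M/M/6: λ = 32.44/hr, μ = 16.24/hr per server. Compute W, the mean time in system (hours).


a = 1.9975; ρ = 0.3329; P₀ = 0.135470
Lq = P₀·a^c·ρ/(c!(1−ρ)²) = 0.008943
Wq = Lq/λ = 0.008943/32.44 = 0.0002757 hr
W = Wq + 1/μ = 0.0002757 + 0.06158 = 0.06185 hr

Final: 0.06185 hr


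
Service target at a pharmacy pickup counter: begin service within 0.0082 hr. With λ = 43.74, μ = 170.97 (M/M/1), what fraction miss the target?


ρ = 43.74/170.97 = 0.2558
P(Wq > t) = ρ·e^{−(μ−λ)t} = 0.2558·e^{−1.0433}
= 0.2558·0.352295 = 0.090129

Final: 0.090129


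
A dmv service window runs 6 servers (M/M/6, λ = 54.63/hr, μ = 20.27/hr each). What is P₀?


a = λ/μ = 54.63/20.27 = 2.6951; ρ = a/c = 0.4492
Σ_{k=0}^{5} a^k/k! (terms k=0..5) = 1.00000 + 2.69512 + 3.63182 + 3.26273 + 2.19836 + 1.18497 = 13.97300
Tail: a^6/(6!(1−ρ)) = 383.23460/(720·0.5508) = 0.96633
P₀ = 1/(13.97300 + 0.96633) = 1/14.93933 = 0.066937

Final: 0.066937


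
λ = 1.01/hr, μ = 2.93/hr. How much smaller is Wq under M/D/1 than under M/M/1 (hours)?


ρ = 1.01/2.93 = 0.3447
Wq(M/M/1) = ρ/(μ−λ) = 0.3447/1.92 = 0.17954 hr
Wq(M/D/1) = ρ/(2(μ−λ)) = 0.08977 hr
Savings = 0.17954 − 0.08977 = 0.08977 hr

Final: 0.08977 hr


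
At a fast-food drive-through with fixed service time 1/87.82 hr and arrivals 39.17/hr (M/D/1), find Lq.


ρ = 39.17/87.82 = 0.4460
M/D/1: Lq = ρ²/(2(1−ρ)) = 0.1989/(2·0.5540) = 0.17956

Final: 0.17956


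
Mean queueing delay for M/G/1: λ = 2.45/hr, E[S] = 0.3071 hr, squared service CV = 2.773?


ρ = λ·E[S] = 2.45·0.3071 = 0.7524
E[S²] = E[S]²(1+C_s²) = 0.3071²·(1+2.773) = 0.355833
Wq = λ·E[S²]/(2(1−ρ)) = 2.45·0.355833/(2·0.2476) = 1.76045 hr

Final: 1.76045 hr


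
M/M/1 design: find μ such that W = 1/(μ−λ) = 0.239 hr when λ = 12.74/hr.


W = 1/(μ−λ) ⇒ μ − λ = 1/W = 1/0.239 = 4.1841
μ = λ + 1/W = 12.74 + 4.1841 = 16.9241 per hr

Final: 16.9241 /hr


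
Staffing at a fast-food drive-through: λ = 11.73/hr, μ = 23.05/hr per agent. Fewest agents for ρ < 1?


Stability requires cμ > λ ⇔ c > λ/μ.
λ/μ = 11.73/23.05 = 0.5089
Minimum integer c = ⌊0.5089⌋ + 1 = 1
Check: 1·23.05 = 23.05 > 11.73, while 0·23.05 = 0.00 ≤ 11.73

Final: 1 servers


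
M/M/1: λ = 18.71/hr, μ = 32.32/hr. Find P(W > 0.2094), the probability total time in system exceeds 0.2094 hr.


W ~ Exponential(μ−λ) for M/M/1.
μ − λ = 32.32 − 18.71 = 13.6100
P(W > t) = e^{−(μ−λ)t} = e^{−2.8499} = 0.057848

Final: 0.057848


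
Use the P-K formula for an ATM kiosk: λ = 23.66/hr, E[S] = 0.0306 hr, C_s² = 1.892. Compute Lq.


ρ = λ·E[S] = 23.66·0.0306 = 0.7240
Lq = ρ²(1+C_s²)/(2(1−ρ)) = 0.5242·(1+1.892)/(2·0.2760)
= 0.5242·2.8920/0.5520 = 2.74616

Final: 2.74616


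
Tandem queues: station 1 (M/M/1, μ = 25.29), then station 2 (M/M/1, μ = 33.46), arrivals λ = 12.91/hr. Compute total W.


Each node sees arrival rate λ = 12.91/hr (tandem ⇒ throughput preserved).
W₁ = 1/(μ₁−λ) = 1/(25.29−12.91) = 0.08078 hr
W₂ = 1/(μ₂−λ) = 1/(33.46−12.91) = 0.04866 hr
W_total = W₁ + W₂ = 0.08078 + 0.04866 = 0.12944 hr

Final: 0.12944 hr


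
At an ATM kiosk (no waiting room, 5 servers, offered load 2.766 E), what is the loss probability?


B(c,a) = (a^c/c!) / Σ_{k=0}^{c} a^k/k!
a^5/5! = 1.349210
Σ terms (k=0..5): 1.00000 + 2.76600 + 3.82538 + 3.52700 + 2.43892 + 1.34921 = 14.906506
B = 1.349210/14.906506 = 0.090512

Final: 0.090512


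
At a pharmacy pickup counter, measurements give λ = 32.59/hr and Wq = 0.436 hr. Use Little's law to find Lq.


Lq = λWq = 32.59·0.436 = 14.2092

Final: 14.2092


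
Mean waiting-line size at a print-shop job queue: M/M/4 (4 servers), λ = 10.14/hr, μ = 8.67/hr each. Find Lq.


a = λ/μ = 1.1696; ρ = a/4 = 0.2924
P₀ = 0.309571
Lq = P₀·a^c·ρ / (c!·(1−ρ)²) = 0.309571·1.87101·0.2924/(24·0.50072)
= 0.01409

Final: 0.01409


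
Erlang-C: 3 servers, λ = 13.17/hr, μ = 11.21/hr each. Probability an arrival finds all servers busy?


a = λ/μ = 1.1748; ρ = a/3 = 0.3916
P₀ = 0.302187 (from M/M/c formula)
C(c,a) = [a^c/(c!(1−ρ))]·P₀ = [1.62159/(6·0.6084)]·0.302187
= 0.44423·0.302187 = 0.134241

Final: 0.134241


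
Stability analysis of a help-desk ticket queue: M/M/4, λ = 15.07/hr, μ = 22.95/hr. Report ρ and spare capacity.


Total capacity cμ = 4·22.95 = 91.80/hr
ρ = λ/(cμ) = 15.07/91.80 = 0.1642
Stable ⇔ ρ < 1: YES
Spare capacity = cμ − λ = 91.80 − 15.07 = 76.73/hr

Final: ρ = 0.1642; stable; margin = 76.73/hr


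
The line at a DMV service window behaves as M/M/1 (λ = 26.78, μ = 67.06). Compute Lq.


ρ = 26.78/67.06 = 0.3993
Lq = ρ²/(1−ρ) = 0.1595/0.6007 = 0.2655

Final: 0.2655


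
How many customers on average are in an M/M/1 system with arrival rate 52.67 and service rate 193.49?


ρ = λ/μ = 52.67/193.49 = 0.2722
L = ρ/(1−ρ) = 0.2722/(1 − 0.2722) = 0.2722/0.7278 = 0.3740

Final: 0.3740


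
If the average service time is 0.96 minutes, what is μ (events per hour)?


μ = 1/(service time) in consistent units.
1 hour = 60 min, so μ = 60/0.96 = 62.5000 per hour

Final: 62.5000 /hr


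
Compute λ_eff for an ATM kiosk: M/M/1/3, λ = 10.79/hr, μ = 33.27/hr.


ρ = 0.3243; P_K = (1−ρ)ρ^3/(1−ρ^4) = 0.023307
λ_eff = λ(1 − P_K) = 10.79·(1 − 0.023307) = 10.79·0.976693 = 10.5385 /hr

Final: 10.5385 /hr


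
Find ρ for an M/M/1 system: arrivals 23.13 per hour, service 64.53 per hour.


ρ = λ/μ = 23.13/64.53 = 0.3584

Final: 0.3584


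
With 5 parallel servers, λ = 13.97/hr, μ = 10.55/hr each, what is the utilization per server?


ρ = λ/(cμ) = 13.97/(5·10.55) = 13.97/52.75 = 0.2648

Final: 0.2648


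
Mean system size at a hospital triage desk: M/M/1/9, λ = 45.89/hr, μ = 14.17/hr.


ρ = 45.89/14.17 = 3.2385
L = ρ[1 − (K+1)ρ^K + Kρ^(K+1)] / [(1−ρ)(1−ρ^(K+1))]
Numerator: 3.2385·(1 − 10·39186.264632 + 9·126905.976285) = 2429845.188144
Denominator: (-2.2385)·(-126904.976285) = 284080.864345
L = 2429845.188144/284080.864345 = 8.5534

Final: 8.5534


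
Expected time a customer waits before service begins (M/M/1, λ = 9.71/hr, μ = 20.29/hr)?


ρ = 9.71/20.29 = 0.4786
Wq = ρ/(μ−λ) = 0.4786/(20.29 − 9.71) = 0.4786/10.58 = 0.04523 hr

Final: 0.04523 hr


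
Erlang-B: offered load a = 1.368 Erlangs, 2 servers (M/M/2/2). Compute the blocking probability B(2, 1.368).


B(c,a) = (a^c/c!) / Σ_{k=0}^{c} a^k/k!
a^2/2! = 0.935712
Σ terms (k=0..2): 1.00000 + 1.36800 + 0.93571 = 3.303712
B = 0.935712/3.303712 = 0.283230

Final: 0.283230


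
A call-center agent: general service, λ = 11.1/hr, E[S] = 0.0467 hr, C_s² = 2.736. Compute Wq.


ρ = λ·E[S] = 11.1·0.0467 = 0.5184
E[S²] = E[S]²(1+C_s²) = 0.0467²·(1+2.736) = 0.008148
Wq = λ·E[S²]/(2(1−ρ)) = 11.1·0.008148/(2·0.4816) = 0.09389 hr

Final: 0.09389 hr


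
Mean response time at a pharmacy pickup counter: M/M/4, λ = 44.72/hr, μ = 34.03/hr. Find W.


a = 1.3141; ρ = 0.3285; P₀ = 0.267314
Lq = P₀·a^c·ρ/(c!(1−ρ)²) = 0.02420
Wq = Lq/λ = 0.02420/44.72 = 0.0005413 hr
W = Wq + 1/μ = 0.0005413 + 0.02939 = 0.02993 hr

Final: 0.02993 hr


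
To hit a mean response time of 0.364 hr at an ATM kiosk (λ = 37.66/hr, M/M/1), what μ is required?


W = 1/(μ−λ) ⇒ μ − λ = 1/W = 1/0.364 = 2.7473
μ = λ + 1/W = 37.66 + 2.7473 = 40.4073 per hr

Final: 40.4073 /hr


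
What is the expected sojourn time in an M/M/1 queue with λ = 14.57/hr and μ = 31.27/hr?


W = 1/(μ−λ) = 1/(31.27 − 14.57) = 1/16.70 = 0.05988 hr

Final: 0.05988 hr


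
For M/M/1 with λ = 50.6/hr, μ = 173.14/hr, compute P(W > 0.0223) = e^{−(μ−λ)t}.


W ~ Exponential(μ−λ) for M/M/1.
μ − λ = 173.14 − 50.6 = 122.5400
P(W > t) = e^{−(μ−λ)t} = e^{−2.7326} = 0.065047

Final: 0.065047


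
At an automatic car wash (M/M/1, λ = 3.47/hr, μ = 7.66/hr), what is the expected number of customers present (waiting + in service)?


ρ = λ/μ = 3.47/7.66 = 0.4530
L = ρ/(1−ρ) = 0.4530/(1 − 0.4530) = 0.4530/0.5470 = 0.8282

Final: 0.8282


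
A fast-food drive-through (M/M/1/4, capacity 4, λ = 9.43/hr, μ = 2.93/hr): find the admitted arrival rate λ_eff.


ρ = 3.2184; P_K = (1−ρ)ρ^4/(1−ρ^5) = 0.691291
λ_eff = λ(1 − P_K) = 9.43·(1 − 0.691291) = 9.43·0.308709 = 2.9111 /hr

Final: 2.9111 /hr


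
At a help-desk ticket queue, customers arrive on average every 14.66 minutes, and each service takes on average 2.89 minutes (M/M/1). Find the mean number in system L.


λ = 60/14.66 = 4.0928 /hr
μ = 60/2.89 = 20.7612 /hr
ρ = λ/μ = 4.0928/20.7612 = 0.1971
L = ρ/(1−ρ) = 0.1971/0.8029 = 0.2455

Final: 0.2455


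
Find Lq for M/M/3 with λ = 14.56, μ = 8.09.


a = λ/μ = 1.7998; ρ = a/3 = 0.5999
P₀ = 0.146032
Lq = P₀·a^c·ρ / (c!·(1−ρ)²) = 0.146032·5.82960·0.5999/(6·0.16007)
= 0.53178

Final: 0.53178


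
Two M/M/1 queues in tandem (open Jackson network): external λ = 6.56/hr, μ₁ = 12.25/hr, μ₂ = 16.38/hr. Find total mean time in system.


Each node sees arrival rate λ = 6.56/hr (tandem ⇒ throughput preserved).
W₁ = 1/(μ₁−λ) = 1/(12.25−6.56) = 0.17575 hr
W₂ = 1/(μ₂−λ) = 1/(16.38−6.56) = 0.10183 hr
W_total = W₁ + W₂ = 0.17575 + 0.10183 = 0.27758 hr

Final: 0.27758 hr


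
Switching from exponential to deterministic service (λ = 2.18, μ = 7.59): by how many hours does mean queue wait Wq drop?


ρ = 2.18/7.59 = 0.2872
Wq(M/M/1) = ρ/(μ−λ) = 0.2872/5.41 = 0.05309 hr
Wq(M/D/1) = ρ/(2(μ−λ)) = 0.02655 hr
Savings = 0.05309 − 0.02655 = 0.02655 hr

Final: 0.02655 hr


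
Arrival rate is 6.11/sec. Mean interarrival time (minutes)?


Mean interarrival time = 1/λ = 1/6.11 second = 0.16367 second
In minutes: 0.16367 × 0.0166667 = 0.002728 min

Final: 0.002728 min


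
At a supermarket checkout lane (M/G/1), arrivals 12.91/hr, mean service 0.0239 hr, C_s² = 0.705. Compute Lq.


ρ = λ·E[S] = 12.91·0.0239 = 0.3085
Lq = ρ²(1+C_s²)/(2(1−ρ)) = 0.09520·(1+0.705)/(2·0.6915)
= 0.09520·1.7050/1.3829 = 0.11738

Final: 0.11738


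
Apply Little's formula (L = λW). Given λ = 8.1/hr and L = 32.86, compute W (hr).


W = L/λ = 32.86/8.1 = 4.0568 hr

Final: 4.0568 hr


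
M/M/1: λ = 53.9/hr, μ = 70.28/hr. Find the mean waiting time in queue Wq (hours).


ρ = 53.9/70.28 = 0.7669
Wq = ρ/(μ−λ) = 0.7669/(70.28 − 53.9) = 0.7669/16.38 = 0.04682 hr

Final: 0.04682 hr


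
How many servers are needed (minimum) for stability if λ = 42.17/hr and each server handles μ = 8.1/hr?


Stability requires cμ > λ ⇔ c > λ/μ.
λ/μ = 42.17/8.1 = 5.2062
Minimum integer c = ⌊5.2062⌋ + 1 = 6
Check: 6·8.1 = 48.60 > 42.17, while 5·8.1 = 40.50 ≤ 42.17

Final: 6 servers


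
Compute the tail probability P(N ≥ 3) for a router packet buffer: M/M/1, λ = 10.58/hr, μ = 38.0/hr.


ρ = 10.58/38.0 = 0.2784
P(N ≥ n) = ρ^n = 0.2784^3 = 0.021583

Final: 0.021583


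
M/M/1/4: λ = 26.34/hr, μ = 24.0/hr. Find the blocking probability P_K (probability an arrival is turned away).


ρ = λ/μ = 26.34/24.0 = 1.0975
P_K = (1−ρ)ρ^K/(1−ρ^(K+1)) = (-0.09750·1.450835)/(1 − 1.592292)
= -0.141456/-0.592292 = 0.238829

Final: 0.238829


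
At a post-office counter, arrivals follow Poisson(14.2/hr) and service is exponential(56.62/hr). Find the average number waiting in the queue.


ρ = 14.2/56.62 = 0.2508
Lq = ρ²/(1−ρ) = 0.06290/0.7492 = 0.08395

Final: 0.08395


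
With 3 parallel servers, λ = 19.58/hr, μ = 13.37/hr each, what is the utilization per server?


ρ = λ/(cμ) = 19.58/(3·13.37) = 19.58/40.11 = 0.4882

Final: 0.4882


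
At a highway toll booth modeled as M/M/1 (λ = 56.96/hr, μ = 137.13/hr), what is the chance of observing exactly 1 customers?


ρ = 56.96/137.13 = 0.4154
P_n = (1−ρ)·ρ^n = (1 − 0.4154)·0.4154^1 = 0.5846·0.415372 = 0.242838

Final: 0.242838


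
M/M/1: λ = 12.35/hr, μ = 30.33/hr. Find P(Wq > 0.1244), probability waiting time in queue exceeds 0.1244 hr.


ρ = 12.35/30.33 = 0.4072
P(Wq > t) = ρ·e^{−(μ−λ)t} = 0.4072·e^{−2.2367}
= 0.4072·0.106809 = 0.043491

Final: 0.043491


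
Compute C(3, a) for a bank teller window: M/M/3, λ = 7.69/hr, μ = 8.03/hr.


a = λ/μ = 0.9577; ρ = a/3 = 0.3192
P₀ = 0.380050 (from M/M/c formula)
C(c,a) = [a^c/(c!(1−ρ))]·P₀ = [0.87828/(6·0.6808)]·0.380050
= 0.21502·0.380050 = 0.081717

Final: 0.081717


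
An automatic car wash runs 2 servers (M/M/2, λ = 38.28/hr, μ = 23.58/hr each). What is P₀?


a = λ/μ = 38.28/23.58 = 1.6234; ρ = a/c = 0.8117
Σ_{k=0}^{1} a^k/k! (terms k=0..1) = 1.00000 + 1.62341 = 2.62341
Tail: a^2/(2!(1−ρ)) = 2.63546/(2·0.1883) = 6.99821
P₀ = 1/(2.62341 + 6.99821) = 1/9.62162 = 0.103933

Final: 0.103933


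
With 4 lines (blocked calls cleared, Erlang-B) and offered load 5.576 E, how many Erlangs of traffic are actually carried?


B(4,5.576) = 0.441194 (Erlang-B)
Carried load = a(1 − B) = 5.576·(1 − 0.441194) = 5.576·0.558806 = 3.1159 E

Final: 3.1159 Erlangs


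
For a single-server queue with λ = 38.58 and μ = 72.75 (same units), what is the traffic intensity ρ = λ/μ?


ρ = λ/μ = 38.58/72.75 = 0.5303

Final: 0.5303


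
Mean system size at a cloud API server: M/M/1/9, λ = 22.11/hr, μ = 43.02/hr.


ρ = 22.11/43.02 = 0.5139
L = ρ[1 − (K+1)ρ^K + Kρ^(K+1)] / [(1−ρ)(1−ρ^(K+1))]
Numerator: 0.5139·(1 − 10·0.002502 + 9·0.001286) = 0.507036
Denominator: (0.4861)·(0.998714) = 0.485428
L = 0.507036/0.485428 = 1.0445

Final: 1.0445


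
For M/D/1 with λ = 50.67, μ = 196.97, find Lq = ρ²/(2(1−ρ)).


ρ = 50.67/196.97 = 0.2572
M/D/1: Lq = ρ²/(2(1−ρ)) = 0.06618/(2·0.7428) = 0.04455

Final: 0.04455


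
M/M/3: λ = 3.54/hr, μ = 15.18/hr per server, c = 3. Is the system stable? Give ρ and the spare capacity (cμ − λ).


Total capacity cμ = 3·15.18 = 45.54/hr
ρ = λ/(cμ) = 3.54/45.54 = 0.07773
Stable ⇔ ρ < 1: YES
Spare capacity = cμ − λ = 45.54 − 3.54 = 42.00/hr

Final: ρ = 0.07773; stable; margin = 42.00/hr


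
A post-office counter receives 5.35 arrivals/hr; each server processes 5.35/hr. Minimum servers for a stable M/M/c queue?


Stability requires cμ > λ ⇔ c > λ/μ.
λ/μ = 5.35/5.35 = 1.0000
Minimum integer c = ⌊1.0000⌋ + 1 = 2
Check: 2·5.35 = 10.70 > 5.35, while 1·5.35 = 5.35 ≤ 5.35

Final: 2 servers


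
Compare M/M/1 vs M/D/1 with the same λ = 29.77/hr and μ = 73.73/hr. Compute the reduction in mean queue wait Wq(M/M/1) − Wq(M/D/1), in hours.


ρ = 29.77/73.73 = 0.4038
Wq(M/M/1) = ρ/(μ−λ) = 0.4038/43.96 = 0.009185 hr
Wq(M/D/1) = ρ/(2(μ−λ)) = 0.004592 hr
Savings = 0.009185 − 0.004592 = 0.004592 hr

Final: 0.004592 hr


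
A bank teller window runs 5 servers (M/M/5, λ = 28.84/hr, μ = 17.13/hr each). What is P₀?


a = λ/μ = 28.84/17.13 = 1.6836; ρ = a/c = 0.3367
Σ_{k=0}^{4} a^k/k! (terms k=0..4) = 1.00000 + 1.68360 + 1.41725 + 0.79536 + 0.33477 = 5.23097
Tail: a^5/(5!(1−ρ)) = 13.52663/(120·0.6633) = 0.16995
P₀ = 1/(5.23097 + 0.16995) = 1/5.40091 = 0.185154

Final: 0.185154


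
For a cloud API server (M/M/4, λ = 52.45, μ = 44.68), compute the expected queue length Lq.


a = λ/μ = 1.1739; ρ = a/4 = 0.2935
P₀ = 0.308210
Lq = P₀·a^c·ρ / (c!·(1−ρ)²) = 0.308210·1.89902·0.2935/(24·0.49918)
= 0.01434

Final: 0.01434


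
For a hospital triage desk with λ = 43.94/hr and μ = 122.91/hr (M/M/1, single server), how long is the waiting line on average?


ρ = 43.94/122.91 = 0.3575
Lq = ρ²/(1−ρ) = 0.1278/0.6425 = 0.1989

Final: 0.1989


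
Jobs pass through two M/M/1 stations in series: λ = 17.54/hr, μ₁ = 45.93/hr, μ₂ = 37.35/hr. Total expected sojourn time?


Each node sees arrival rate λ = 17.54/hr (tandem ⇒ throughput preserved).
W₁ = 1/(μ₁−λ) = 1/(45.93−17.54) = 0.03522 hr
W₂ = 1/(μ₂−λ) = 1/(37.35−17.54) = 0.05048 hr
W_total = W₁ + W₂ = 0.03522 + 0.05048 = 0.08570 hr

Final: 0.08570 hr


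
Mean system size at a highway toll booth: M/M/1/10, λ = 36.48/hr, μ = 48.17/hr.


ρ = 36.48/48.17 = 0.7573
L = ρ[1 − (K+1)ρ^K + Kρ^(K+1)] / [(1−ρ)(1−ρ^(K+1))]
Numerator: 0.7573·(1 − 11·0.062056 + 10·0.046996) = 0.596271
Denominator: (0.2427)·(0.953004) = 0.231277
L = 0.596271/0.231277 = 2.5782

Final: 2.5782


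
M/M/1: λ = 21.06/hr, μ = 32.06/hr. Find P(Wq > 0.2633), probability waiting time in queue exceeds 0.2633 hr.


ρ = 21.06/32.06 = 0.6569
P(Wq > t) = ρ·e^{−(μ−λ)t} = 0.6569·e^{−2.8963}
= 0.6569·0.055227 = 0.036278

Final: 0.036278


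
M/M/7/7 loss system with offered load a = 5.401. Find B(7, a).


B(c,a) = (a^c/c!) / Σ_{k=0}^{c} a^k/k!
a^7/7! = 26.600433
Σ terms (k=0..7): 1.00000 + 5.40100 + 14.58540 + 26.25858 + 35.45565 + 38.29919 + 34.47566 + 26.60043 = 182.075920
B = 26.600433/182.075920 = 0.146095

Final: 0.146095


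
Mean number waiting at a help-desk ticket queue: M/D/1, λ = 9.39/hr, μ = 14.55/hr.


ρ = 9.39/14.55 = 0.6454
M/D/1: Lq = ρ²/(2(1−ρ)) = 0.4165/(2·0.3546) = 0.58720

Final: 0.58720


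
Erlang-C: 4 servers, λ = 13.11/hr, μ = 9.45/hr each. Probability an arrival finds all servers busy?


a = λ/μ = 1.3873; ρ = a/4 = 0.3468
P₀ = 0.248084 (from M/M/c formula)
C(c,a) = [a^c/(c!(1−ρ))]·P₀ = [3.70411/(24·0.6532)]·0.248084
= 0.23629·0.248084 = 0.058619

Final: 0.058619


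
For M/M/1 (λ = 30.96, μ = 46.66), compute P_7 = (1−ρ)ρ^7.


ρ = 30.96/46.66 = 0.6635
P_n = (1−ρ)·ρ^n = (1 − 0.6635)·0.6635^7 = 0.3365·0.056623 = 0.019052

Final: 0.019052


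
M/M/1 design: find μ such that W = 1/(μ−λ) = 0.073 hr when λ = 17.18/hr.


W = 1/(μ−λ) ⇒ μ − λ = 1/W = 1/0.073 = 13.6986
μ = λ + 1/W = 17.18 + 13.6986 = 30.8786 per hr

Final: 30.8786 /hr


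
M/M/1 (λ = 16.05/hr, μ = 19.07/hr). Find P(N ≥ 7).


ρ = 16.05/19.07 = 0.8416
P(N ≥ n) = ρ^n = 0.8416^7 = 0.299137

Final: 0.299137


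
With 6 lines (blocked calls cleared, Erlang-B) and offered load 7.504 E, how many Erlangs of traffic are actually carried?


B(6,7.504) = 0.361774 (Erlang-B)
Carried load = a(1 − B) = 7.504·(1 − 0.361774) = 7.504·0.638226 = 4.7892 E

Final: 4.7892 Erlangs


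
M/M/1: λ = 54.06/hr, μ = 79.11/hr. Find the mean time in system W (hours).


W = 1/(μ−λ) = 1/(79.11 − 54.06) = 1/25.05 = 0.03992 hr

Final: 0.03992 hr


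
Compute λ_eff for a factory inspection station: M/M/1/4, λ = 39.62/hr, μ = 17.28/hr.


ρ = 2.2928; P_K = (1−ρ)ρ^4/(1−ρ^5) = 0.572898
λ_eff = λ(1 − P_K) = 39.62·(1 − 0.572898) = 39.62·0.427102 = 16.9218 /hr

Final: 16.9218 /hr


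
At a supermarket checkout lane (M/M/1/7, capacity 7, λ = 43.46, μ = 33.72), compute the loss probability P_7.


ρ = λ/μ = 43.46/33.72 = 1.2888
P_K = (1−ρ)ρ^K/(1−ρ^(K+1)) = (-0.2888·5.907655)/(1 − 7.614077)
= -1.706422/-6.614077 = 0.257999

Final: 0.257999


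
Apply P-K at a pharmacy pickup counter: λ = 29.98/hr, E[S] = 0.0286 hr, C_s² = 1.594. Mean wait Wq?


ρ = λ·E[S] = 29.98·0.0286 = 0.8574
E[S²] = E[S]²(1+C_s²) = 0.0286²·(1+1.594) = 0.002122
Wq = λ·E[S²]/(2(1−ρ)) = 29.98·0.002122/(2·0.1426) = 0.22308 hr

Final: 0.22308 hr


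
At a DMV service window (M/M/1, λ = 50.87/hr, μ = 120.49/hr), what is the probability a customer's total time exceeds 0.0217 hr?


W ~ Exponential(μ−λ) for M/M/1.
μ − λ = 120.49 − 50.87 = 69.6200
P(W > t) = e^{−(μ−λ)t} = e^{−1.5108} = 0.220743

Final: 0.220743


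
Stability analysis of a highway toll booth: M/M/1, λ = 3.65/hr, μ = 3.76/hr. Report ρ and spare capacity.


Total capacity cμ = 1·3.76 = 3.76/hr
ρ = λ/(cμ) = 3.65/3.76 = 0.9707
Stable ⇔ ρ < 1: YES
Spare capacity = cμ − λ = 3.76 − 3.65 = 0.11/hr

Final: ρ = 0.9707; stable; margin = 0.11/hr


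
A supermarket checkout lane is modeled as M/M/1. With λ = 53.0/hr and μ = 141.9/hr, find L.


ρ = λ/μ = 53.0/141.9 = 0.3735
L = ρ/(1−ρ) = 0.3735/(1 − 0.3735) = 0.3735/0.6265 = 0.5962

Final: 0.5962


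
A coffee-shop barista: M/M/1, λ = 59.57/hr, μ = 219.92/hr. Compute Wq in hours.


ρ = 59.57/219.92 = 0.2709
Wq = ρ/(μ−λ) = 0.2709/(219.92 − 59.57) = 0.2709/160.35 = 0.001689 hr

Final: 0.001689 hr


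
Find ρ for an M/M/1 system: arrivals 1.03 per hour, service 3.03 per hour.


ρ = λ/μ = 1.03/3.03 = 0.3399

Final: 0.3399


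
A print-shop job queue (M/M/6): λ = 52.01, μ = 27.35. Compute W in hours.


a = 1.9016; ρ = 0.3169; P₀ = 0.149160
Lq = P₀·a^c·ρ/(c!(1−ρ)²) = 0.006655
Wq = Lq/λ = 0.006655/52.01 = 0.0001280 hr
W = Wq + 1/μ = 0.0001280 + 0.03656 = 0.03669 hr

Final: 0.03669 hr


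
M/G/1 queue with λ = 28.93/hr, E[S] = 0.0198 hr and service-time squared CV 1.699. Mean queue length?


ρ = λ·E[S] = 28.93·0.0198 = 0.5728
Lq = ρ²(1+C_s²)/(2(1−ρ)) = 0.3281·(1+1.699)/(2·0.4272)
= 0.3281·2.6990/0.8544 = 1.03653

Final: 1.03653


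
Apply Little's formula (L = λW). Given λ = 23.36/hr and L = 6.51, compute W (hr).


W = L/λ = 6.51/23.36 = 0.2787 hr

Final: 0.2787 hr


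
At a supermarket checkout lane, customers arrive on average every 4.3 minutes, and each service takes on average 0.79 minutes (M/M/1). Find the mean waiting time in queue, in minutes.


λ = 60/4.3 = 13.9535 /hr
μ = 60/0.79 = 75.9494 /hr
ρ = λ/μ = 13.9535/75.9494 = 0.1837
Wq = ρ/(μ−λ) = 0.1837/(75.9494−13.9535) = 0.002963 hr
In minutes: 0.002963·60 = 0.1778 min

Final: 0.1778 min


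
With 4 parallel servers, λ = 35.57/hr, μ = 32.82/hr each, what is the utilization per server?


ρ = λ/(cμ) = 35.57/(4·32.82) = 35.57/131.28 = 0.2709

Final: 0.2709


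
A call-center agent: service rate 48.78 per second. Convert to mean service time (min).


Mean service time = 1/μ = 1/48.78 second = 0.02050 second
In minutes: 0.02050 × 0.0166667 = 0.0003417 min

Final: 0.0003417 min


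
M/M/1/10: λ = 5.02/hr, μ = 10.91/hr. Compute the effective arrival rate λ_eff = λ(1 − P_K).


ρ = 0.4601; P_K = (1−ρ)ρ^10/(1−ρ^11) = 0.0002297
λ_eff = λ(1 − P_K) = 5.02·(1 − 0.0002297) = 5.02·0.999770 = 5.0188 /hr

Final: 5.0188 /hr


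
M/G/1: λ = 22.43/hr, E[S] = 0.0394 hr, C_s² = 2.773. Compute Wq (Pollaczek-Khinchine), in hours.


ρ = λ·E[S] = 22.43·0.0394 = 0.8837
E[S²] = E[S]²(1+C_s²) = 0.0394²·(1+2.773) = 0.005857
Wq = λ·E[S²]/(2(1−ρ)) = 22.43·0.005857/(2·0.1163) = 0.56501 hr

Final: 0.56501 hr


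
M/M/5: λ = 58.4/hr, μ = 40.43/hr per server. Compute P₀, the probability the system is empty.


a = λ/μ = 58.4/40.43 = 1.4445; ρ = a/c = 0.2889
Σ_{k=0}^{4} a^k/k! (terms k=0..4) = 1.00000 + 1.44447 + 1.04325 + 0.50231 + 0.18139 = 4.17143
Tail: a^5/(5!(1−ρ)) = 6.28848/(120·0.7111) = 0.07369
P₀ = 1/(4.17143 + 0.07369) = 1/4.24513 = 0.235564

Final: 0.235564


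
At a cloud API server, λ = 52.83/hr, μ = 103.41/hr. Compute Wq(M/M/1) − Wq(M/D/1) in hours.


ρ = 52.83/103.41 = 0.5109
Wq(M/M/1) = ρ/(μ−λ) = 0.5109/50.58 = 0.01010 hr
Wq(M/D/1) = ρ/(2(μ−λ)) = 0.005050 hr
Savings = 0.01010 − 0.005050 = 0.005050 hr

Final: 0.005050 hr


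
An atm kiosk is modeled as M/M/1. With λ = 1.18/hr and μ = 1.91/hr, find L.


ρ = λ/μ = 1.18/1.91 = 0.6178
L = ρ/(1−ρ) = 0.6178/(1 − 0.6178) = 0.6178/0.3822 = 1.6164

Final: 1.6164


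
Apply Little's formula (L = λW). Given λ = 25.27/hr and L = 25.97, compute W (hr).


W = L/λ = 25.97/25.27 = 1.0277 hr

Final: 1.0277 hr


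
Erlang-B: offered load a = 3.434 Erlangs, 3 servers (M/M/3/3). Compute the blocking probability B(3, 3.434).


B(c,a) = (a^c/c!) / Σ_{k=0}^{c} a^k/k!
a^3/3! = 6.749158
Σ terms (k=0..3): 1.00000 + 3.43400 + 5.89618 + 6.74916 = 17.079336
B = 6.749158/17.079336 = 0.395165

Final: 0.395165


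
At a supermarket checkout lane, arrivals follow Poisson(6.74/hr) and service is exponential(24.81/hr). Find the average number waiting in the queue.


ρ = 6.74/24.81 = 0.2717
Lq = ρ²/(1−ρ) = 0.07380/0.7283 = 0.1013

Final: 0.1013


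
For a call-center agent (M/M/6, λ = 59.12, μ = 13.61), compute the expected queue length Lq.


a = λ/μ = 4.3439; ρ = a/6 = 0.7240
P₀ = 0.011115
Lq = P₀·a^c·ρ / (c!·(1−ρ)²) = 0.011115·6718.27537·0.7240/(720·0.07619)
= 0.98554

Final: 0.98554


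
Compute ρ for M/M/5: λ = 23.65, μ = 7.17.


ρ = λ/(cμ) = 23.65/(5·7.17) = 23.65/35.85 = 0.6597

Final: 0.6597


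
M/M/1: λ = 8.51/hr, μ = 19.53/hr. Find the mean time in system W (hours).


W = 1/(μ−λ) = 1/(19.53 − 8.51) = 1/11.02 = 0.09074 hr

Final: 0.09074 hr


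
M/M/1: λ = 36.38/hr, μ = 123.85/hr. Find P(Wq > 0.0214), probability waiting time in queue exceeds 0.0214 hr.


ρ = 36.38/123.85 = 0.2937
P(Wq > t) = ρ·e^{−(μ−λ)t} = 0.2937·e^{−1.8719}
= 0.2937·0.153838 = 0.045189

Final: 0.045189
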